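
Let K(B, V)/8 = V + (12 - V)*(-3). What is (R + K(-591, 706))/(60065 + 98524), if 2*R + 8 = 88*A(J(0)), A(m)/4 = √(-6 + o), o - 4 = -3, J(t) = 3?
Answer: 22300/158589 + 176*I*√5/158589 ≈ 0.14061 + 0.0024816*I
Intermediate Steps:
o = 1 (o = 4 - 3 = 1)
K(B, V) = -288 + 32*V (K(B, V) = 8*(V + (12 - V)*(-3)) = 8*(V + (-36 + 3*V)) = 8*(-36 + 4*V) = -288 + 32*V)
A(m) = 4*I*√5 (A(m) = 4*√(-6 + 1) = 4*√(-5) = 4*(I*√5) = 4*I*√5)
R = -4 + 176*I*√5 (R = -4 + (88*(4*I*√5))/2 = -4 + (352*I*√5)/2 = -4 + 176*I*√5 ≈ -4.0 + 393.55*I)
(R + K(-591, 706))/(60065 + 98524) = ((-4 + 176*I*√5) + (-288 + 32*706))/(60065 + 98524) = ((-4 + 176*I*√5) + (-288 + 22592))/158589 = ((-4 + 176*I*√5) + 22304)*(1/158589) = (22300 + 176*I*√5)*(1/158589) = 22300/158589 + 176*I*√5/158589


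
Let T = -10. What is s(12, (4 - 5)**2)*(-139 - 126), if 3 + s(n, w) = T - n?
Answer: 6625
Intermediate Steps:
s(n, w) = -13 - n (s(n, w) = -3 + (-10 - n) = -13 - n)
s(12, (4 - 5)**2)*(-139 - 126) = (-13 - 1*12)*(-139 - 126) = (-13 - 12)*(-265) = -25*(-265) = 6625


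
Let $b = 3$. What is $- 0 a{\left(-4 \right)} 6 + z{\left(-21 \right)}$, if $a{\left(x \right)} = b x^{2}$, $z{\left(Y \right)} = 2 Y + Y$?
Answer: $-63$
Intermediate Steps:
$z{\left(Y \right)} = 3 Y$
$a{\left(x \right)} = 3 x^{2}$
$- 0 a{\left(-4 \right)} 6 + z{\left(-21 \right)} = - 0 \cdot 3 \left(-4\right)^{2} \cdot 6 + 3 \left(-21\right) = - 0 \cdot 3 \cdot 16 \cdot 6 - 63 = - 0 \cdot 48 \cdot 6 - 63 = - 0 \cdot 6 - 63 = \left(-1\right) 0 - 63 = 0 - 63 = -63$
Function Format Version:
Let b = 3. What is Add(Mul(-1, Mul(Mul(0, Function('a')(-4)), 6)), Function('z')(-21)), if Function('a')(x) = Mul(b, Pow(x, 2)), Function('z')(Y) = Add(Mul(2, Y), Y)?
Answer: -63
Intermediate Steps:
Function('z')(Y) = Mul(3, Y)
Function('a')(x) = Mul(3, Pow(x, 2))
Add(Mul(-1, Mul(Mul(0, Function('a')(-4)), 6)), Function('z')(-21)) = Add(Mul(-1, Mul(Mul(0, Mul(3, Pow(-4, 2))), 6)), Mul(3, -21)) = Add(Mul(-1, Mul(Mul(0, Mul(3, 16)), 6)), -63) = Add(Mul(-1, Mul(Mul(0, 48), 6)), -63) = Add(Mul(-1, Mul(0, 6)), -63) = Add(Mul(-1, 0), -63) = Add(0, -63) = -63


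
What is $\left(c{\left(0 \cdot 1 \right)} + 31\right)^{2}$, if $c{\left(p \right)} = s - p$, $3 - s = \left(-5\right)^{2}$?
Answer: $81$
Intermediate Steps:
$s = -22$ ($s = 3 - \left(-5\right)^{2} = 3 - 25 = -22$)
$c{\left(p \right)} = -22 - p$
$\left(c{\left(0 \cdot 1 \right)} + 31\right)^{2} = \left(\left(-22 - 0 \cdot 1\right) + 31\right)^{2} = \left(\left(-22 - 0\right) + 31\right)^{2} = \left(\left(-22 + 0\right) + 31\right)^{2} = \left(-22 + 31\right)^{2} = 9^{2} = 81$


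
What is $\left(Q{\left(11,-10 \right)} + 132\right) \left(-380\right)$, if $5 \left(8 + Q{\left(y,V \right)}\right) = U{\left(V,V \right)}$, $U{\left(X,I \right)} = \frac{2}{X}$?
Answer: $- \frac{235524}{5} \approx -47105.0$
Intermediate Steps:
$Q{\left(y,V \right)} = -8 + \frac{2}{5 V}$ ($Q{\left(y,V \right)} = -8 + \frac{2 \frac{1}{V}}{5} = -8 + \frac{2}{5 V}$)
$\left(Q{\left(11,-10 \right)} + 132\right) \left(-380\right) = \left(\left(-8 + \frac{2}{5 \left(-10\right)}\right) + 132\right) \left(-380\right) = \left(\left(-8 + \frac{2}{5} \left(- \frac{1}{10}\right)\right) + 132\right) \left(-380\right) = \left(\left(-8 - \frac{1}{25}\right) + 132\right) \left(-380\right) = \left(- \frac{201}{25} + 132\right) \left(-380\right) = \frac{3099}{25} \left(-380\right) = - \frac{235524}{5}$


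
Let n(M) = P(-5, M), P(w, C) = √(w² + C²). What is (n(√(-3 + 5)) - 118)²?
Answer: 13951 - 708*√3 ≈ 12725.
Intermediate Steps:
P(w, C) = √(C² + w²)
n(M) = √(25 + M²) (n(M) = √(M² + (-5)²) = √(M² + 25) = √(25 + M²))
(n(√(-3 + 5)) - 118)² = (√(25 + (√(-3 + 5))²) - 118)² = (√(25 + (√2)²) - 118)² = (√(25 + 2) - 118)² = (√27 - 118)² = (3*√3 - 118)² = (-118 + 3*√3)²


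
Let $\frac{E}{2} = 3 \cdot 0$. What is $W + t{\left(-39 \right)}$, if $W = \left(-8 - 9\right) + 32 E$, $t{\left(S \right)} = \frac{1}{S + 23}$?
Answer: $- \frac{273}{16} \approx -17.063$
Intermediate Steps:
$t{\left(S \right)} = \frac{1}{23 + S}$
$E = 0$ ($E = 2 \cdot 3 \cdot 0 = 2 \cdot 0 = 0$)
$W = -17$ ($W = \left(-8 - 9\right) + 32 \cdot 0 = -17 + 0 = -17$)
$W + t{\left(-39 \right)} = -17 + \frac{1}{23 - 39} = -17 + \frac{1}{-16} = -17 - \frac{1}{16} = - \frac{273}{16}$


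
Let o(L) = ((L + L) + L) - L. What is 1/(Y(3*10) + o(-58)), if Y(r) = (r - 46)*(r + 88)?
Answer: -1/2004 ≈ -0.00049900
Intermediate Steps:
Y(r) = (-46 + r)*(88 + r)
o(L) = 2*L (o(L) = (2*L + L) - L = 3*L - L = 2*L)
1/(Y(3*10) + o(-58)) = 1/((-4048 + (3*10)**2 + 42*(3*10)) + 2*(-58)) = 1/((-4048 + 30**2 + 42*30) - 116) = 1/((-4048 + 900 + 1260) - 116) = 1/(-1888 - 116) = 1/(-2004) = -1/2004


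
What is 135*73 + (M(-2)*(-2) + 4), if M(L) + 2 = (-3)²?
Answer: 9845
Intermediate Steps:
M(L) = 7 (M(L) = -2 + (-3)² = -2 + 9 = 7)
135*73 + (M(-2)*(-2) + 4) = 135*73 + (7*(-2) + 4) = 9855 + (-14 + 4) = 9855 - 10 = 9845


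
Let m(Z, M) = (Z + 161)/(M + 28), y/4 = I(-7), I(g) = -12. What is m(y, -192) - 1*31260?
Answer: -5126753/164 ≈ -31261.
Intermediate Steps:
y = -48 (y = 4*(-12) = -48)
m(Z, M) = (161 + Z)/(28 + M)
m(y, -192) - 1*31260 = (161 - 48)/(28 - 192) - 1*31260 = 113/(-164) - 31260 = -1/164*113 - 31260 = -113/164 - 31260 = -5126753/164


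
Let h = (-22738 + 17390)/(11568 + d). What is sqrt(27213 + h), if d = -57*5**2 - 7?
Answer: sqrt(3566031230)/362 ≈ 164.96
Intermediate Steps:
d = -1432 (d = -57*25 - 7 = -1425 - 7 = -1432)
h = -191/362 (h = (-22738 + 17390)/(11568 - 1432) = -5348/10136 = -5348*1/10136 = -191/362 ≈ -0.52762)
sqrt(27213 + h) = sqrt(27213 - 191/362) = sqrt(9850915/362) = sqrt(3566031230)/362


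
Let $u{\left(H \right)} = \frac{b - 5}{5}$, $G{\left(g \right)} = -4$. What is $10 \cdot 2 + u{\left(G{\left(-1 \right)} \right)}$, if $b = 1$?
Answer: $\frac{96}{5} \approx 19.2$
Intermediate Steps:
$u{\left(H \right)} = - \frac{4}{5}$ ($u{\left(H \right)} = \frac{1 - 5}{5} = \left(1 - 5\right) \frac{1}{5} = \left(-4\right) \frac{1}{5} = - \frac{4}{5}$)
$10 \cdot 2 + u{\left(G{\left(-1 \right)} \right)} = 10 \cdot 2 - \frac{4}{5} = 20 - \frac{4}{5} = \frac{96}{5}$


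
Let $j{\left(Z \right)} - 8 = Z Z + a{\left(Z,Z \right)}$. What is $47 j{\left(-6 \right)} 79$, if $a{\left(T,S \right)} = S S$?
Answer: $297040$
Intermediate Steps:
$a{\left(T,S \right)} = S^{2}$
$j{\left(Z \right)} = 8 + 2 Z^{2}$ ($j{\left(Z \right)} = 8 + \left(Z Z + Z^{2}\right) = 8 + \left(Z^{2} + Z^{2}\right) = 8 + 2 Z^{2}$)
$47 j{\left(-6 \right)} 79 = 47 \left(8 + 2 \left(-6\right)^{2}\right) 79 = 47 \left(8 + 2 \cdot 36\right) 79 = 47 \left(8 + 72\right) 79 = 47 \cdot 80 \cdot 79 = 3760 \cdot 79 = 297040$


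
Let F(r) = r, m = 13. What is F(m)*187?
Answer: 2431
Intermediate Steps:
F(m)*187 = 13*187 = 2431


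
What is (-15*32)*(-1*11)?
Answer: 5280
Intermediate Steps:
(-15*32)*(-1*11) = -480*(-11) = 5280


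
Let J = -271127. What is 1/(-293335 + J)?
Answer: -1/564462 ≈ -1.7716e-6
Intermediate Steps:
1/(-293335 + J) = 1/(-293335 - 271127) = 1/(-564462) = -1/564462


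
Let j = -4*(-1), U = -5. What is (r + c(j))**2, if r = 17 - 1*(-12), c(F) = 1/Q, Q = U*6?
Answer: 755161/900 ≈ 839.07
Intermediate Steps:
j = 4
Q = -30 (Q = -5*6 = -30)
c(F) = -1/30 (c(F) = 1/(-30) = -1/30)
r = 29 (r = 17 + 12 = 29)
(r + c(j))**2 = (29 - 1/30)**2 = (869/30)**2 = 755161/900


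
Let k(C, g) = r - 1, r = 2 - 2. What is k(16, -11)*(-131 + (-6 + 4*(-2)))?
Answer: 145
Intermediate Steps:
r = 0
k(C, g) = -1 (k(C, g) = 0 - 1 = -1)
k(16, -11)*(-131 + (-6 + 4*(-2))) = -(-131 + (-6 + 4*(-2))) = -(-131 + (-6 - 8)) = -(-131 - 14) = -1*(-145) = 145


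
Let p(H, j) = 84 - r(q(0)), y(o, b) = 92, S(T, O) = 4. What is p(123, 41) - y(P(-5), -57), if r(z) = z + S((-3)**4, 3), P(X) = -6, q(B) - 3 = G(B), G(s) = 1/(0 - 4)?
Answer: -59/4 ≈ -14.750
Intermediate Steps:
G(s) = -1/4 (G(s) = 1/(-4) = -1/4)
q(B) = 11/4 (q(B) = 3 - 1/4 = 11/4)
r(z) = 4 + z (r(z) = z + 4 = 4 + z)
p(H, j) = 309/4 (p(H, j) = 84 - (4 + 11/4) = 84 - 1*27/4 = 84 - 27/4 = 309/4)
p(123, 41) - y(P(-5), -57) = 309/4 - 1*92 = 309/4 - 92 = -59/4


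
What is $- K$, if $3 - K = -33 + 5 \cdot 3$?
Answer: $-21$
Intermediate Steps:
$K = 21$ ($K = 3 - \left(-33 + 5 \cdot 3\right) = 3 - \left(-33 + 15\right) = 3 - -18 = 3 + 18 = 21$)
$- K = \left(-1\right) 21 = -21$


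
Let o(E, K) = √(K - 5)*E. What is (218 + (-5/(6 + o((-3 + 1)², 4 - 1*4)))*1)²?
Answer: (2104111*I + 2272432*√5)/(4*(11*I + 12*√5)) ≈ 47411.0 + 167.89*I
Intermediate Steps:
o(E, K) = E*√(-5 + K) (o(E, K) = √(-5 + K)*E = E*√(-5 + K))
(218 + (-5/(6 + o((-3 + 1)², 4 - 1*4)))*1)² = (218 + (-5/(6 + (-3 + 1)²*√(-5 + (4 - 1*4))))*1)² = (218 + (-5/(6 + (-2)²*√(-5 + (4 - 4))))*1)² = (218 + (-5/(6 + 4*√(-5 + 0)))*1)² = (218 + (-5/(6 + 4*√(-5)))*1)² = (218 + (-5/(6 + 4*(I*√5)))*1)² = (218 + (-5/(6 + 4*I*√5))*1)² = (218 - 5/(6 + 4*I*√5)*1)² = (218 - 5/(6 + 4*I*√5))²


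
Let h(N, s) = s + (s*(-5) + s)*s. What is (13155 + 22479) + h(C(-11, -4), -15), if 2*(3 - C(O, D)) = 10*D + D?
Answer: 34719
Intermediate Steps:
C(O, D) = 3 - 11*D/2 (C(O, D) = 3 - (10*D + D)/2 = 3 - 11*D/2)
h(N, s) = s - 4*s² (h(N, s) = s + (-5*s + s)*s = s + (-4*s)*s = s - 4*s²)
(13155 + 22479) + h(C(-11, -4), -15) = (13155 + 22479) - 15*(1 - 4*(-15)) = 35634 - 15*(1 + 60) = 35634 - 15*61 = 35634 - 915 = 34719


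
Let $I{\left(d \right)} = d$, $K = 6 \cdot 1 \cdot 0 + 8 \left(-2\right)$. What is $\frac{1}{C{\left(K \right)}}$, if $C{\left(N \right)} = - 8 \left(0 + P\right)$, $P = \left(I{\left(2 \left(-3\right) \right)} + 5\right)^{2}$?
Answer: $- \frac{1}{8} \approx -0.125$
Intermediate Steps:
$K = -16$ ($K = 6 \cdot 0 - 16 = 0 - 16 = -16$)
$P = 1$ ($P = \left(2 \left(-3\right) + 5\right)^{2} = \left(-6 + 5\right)^{2} = \left(-1\right)^{2} = 1$)
$C{\left(N \right)} = -8$ ($C{\left(N \right)} = - 8 \left(0 + 1\right) = \left(-8\right) 1 = -8$)
$\frac{1}{C{\left(K \right)}} = \frac{1}{-8} = - \frac{1}{8}$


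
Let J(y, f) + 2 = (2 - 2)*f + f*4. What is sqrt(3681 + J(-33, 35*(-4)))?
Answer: sqrt(3119) ≈ 55.848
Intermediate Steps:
J(y, f) = -2 + 4*f (J(y, f) = -2 + ((2 - 2)*f + f*4) = -2 + (0*f + 4*f) = -2 + (0 + 4*f) = -2 + 4*f)
sqrt(3681 + J(-33, 35*(-4))) = sqrt(3681 + (-2 + 4*(35*(-4)))) = sqrt(3681 + (-2 + 4*(-140))) = sqrt(3681 + (-2 - 560)) = sqrt(3681 - 562) = sqrt(3119)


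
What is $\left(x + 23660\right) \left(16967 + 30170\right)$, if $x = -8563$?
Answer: $711627289$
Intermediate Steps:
$\left(x + 23660\right) \left(16967 + 30170\right) = \left(-8563 + 23660\right) \left(16967 + 30170\right) = 15097 \cdot 47137 = 711627289$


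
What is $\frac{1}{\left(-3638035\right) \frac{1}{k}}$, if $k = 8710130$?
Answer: $- \frac{1742026}{727607} \approx -2.3942$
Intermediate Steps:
$\frac{1}{\left(-3638035\right) \frac{1}{k}} = \frac{1}{\left(-3638035\right) \frac{1}{8710130}} = \frac{1}{- \frac{727607}{1742026}} = - \frac{1742026}{727607}$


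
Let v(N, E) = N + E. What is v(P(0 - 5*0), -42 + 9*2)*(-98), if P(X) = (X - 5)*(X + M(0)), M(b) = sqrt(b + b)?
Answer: 2352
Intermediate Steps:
M(b) = sqrt(2)*sqrt(b) (M(b) = sqrt(2*b) = sqrt(2)*sqrt(b))
P(X) = X*(-5 + X) (P(X) = (X - 5)*(X + sqrt(2)*sqrt(0)) = (-5 + X)*(X + sqrt(2)*0) = (-5 + X)*(X + 0) = (-5 + X)*X = X*(-5 + X))
v(N, E) = E + N
v(P(0 - 5*0), -42 + 9*2)*(-98) = ((-42 + 9*2) + (0 - 5*0)*(-5 + (0 - 5*0)))*(-98) = ((-42 + 18) + (0 + 0)*(-5 + (0 + 0)))*(-98) = (-24 + 0*(-5 + 0))*(-98) = (-24 + 0*(-5))*(-98) = (-24 + 0)*(-98) = -24*(-98) = 2352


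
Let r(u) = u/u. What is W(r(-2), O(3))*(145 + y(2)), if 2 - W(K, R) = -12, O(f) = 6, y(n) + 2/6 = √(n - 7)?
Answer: 6076/3 + 14*I*√5 ≈ 2025.3 + 31.305*I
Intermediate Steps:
r(u) = 1
y(n) = -⅓ + √(-7 + n) (y(n) = -⅓ + √(n - 7) = -⅓ + √(-7 + n))
W(K, R) = 14 (W(K, R) = 2 - 1*(-12) = 2 + 12 = 14)
W(r(-2), O(3))*(145 + y(2)) = 14*(145 + (-⅓ + √(-7 + 2))) = 14*(145 + (-⅓ + √(-5))) = 14*(145 + (-⅓ + I*√5)) = 14*(434/3 + I*√5) = 6076/3 + 14*I*√5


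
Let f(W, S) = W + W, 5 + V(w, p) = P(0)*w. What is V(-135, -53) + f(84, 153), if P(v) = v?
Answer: 163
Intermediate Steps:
V(w, p) = -5 (V(w, p) = -5 + 0*w = -5 + 0 = -5)
f(W, S) = 2*W
V(-135, -53) + f(84, 153) = -5 + 2*84 = -5 + 168 = 163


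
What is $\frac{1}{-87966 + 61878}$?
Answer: $- \frac{1}{26088} \approx -3.8332 \cdot 10^{-5}$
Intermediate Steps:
$\frac{1}{-87966 + 61878} = \frac{1}{-26088} = - \frac{1}{26088}$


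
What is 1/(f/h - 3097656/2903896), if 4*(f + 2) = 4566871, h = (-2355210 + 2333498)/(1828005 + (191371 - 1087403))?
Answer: -31524694976/1544942766002751449 ≈ -2.0405e-8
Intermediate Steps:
h = -21712/931973 (h = -21712/(1828005 - 896032) = -21712/931973 ≈ -0.023297)
f = 4566863/4 (f = -2 + (¼)*4566871 = -2 + 4566871/4 = 4566863/4 ≈ 1.1417e+6)
1/(f/h - 3097656/2903896) = 1/(4566863/(4*(-21712/931973)) - 3097656/2903896) = 1/((4566863/4)*(-931973/21712) - 3097656*1/2903896) = 1/(-4256193010699/86848 - 387207/362987) = 1/(-1544942766002751449/31524694976) = -31524694976/1544942766002751449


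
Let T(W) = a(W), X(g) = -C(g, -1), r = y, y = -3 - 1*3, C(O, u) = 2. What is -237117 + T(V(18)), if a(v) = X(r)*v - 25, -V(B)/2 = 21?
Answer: -237058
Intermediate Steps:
y = -6 (y = -3 - 3 = -6)
V(B) = -42 (V(B) = -2*21 = -42)
r = -6
X(g) = -2 (X(g) = -1*2 = -2)
a(v) = -25 - 2*v (a(v) = -2*v - 25 = -25 - 2*v)
T(W) = -25 - 2*W
-237117 + T(V(18)) = -237117 + (-25 - 2*(-42)) = -237117 + (-25 + 84) = -237117 + 59 = -237058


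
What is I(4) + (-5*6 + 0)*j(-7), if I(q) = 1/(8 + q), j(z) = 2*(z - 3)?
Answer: 7201/12 ≈ 600.08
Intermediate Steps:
j(z) = -6 + 2*z (j(z) = 2*(-3 + z) = -6 + 2*z)
I(4) + (-5*6 + 0)*j(-7) = 1/(8 + 4) + (-5*6 + 0)*(-6 + 2*(-7)) = 1/12 + (-30 + 0)*(-6 - 14) = 1/12 - 30*(-20) = 1/12 + 600 = 7201/12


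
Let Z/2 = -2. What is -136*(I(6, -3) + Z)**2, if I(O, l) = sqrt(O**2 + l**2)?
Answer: -8296 + 3264*sqrt(5) ≈ -997.47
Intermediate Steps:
Z = -4 (Z = 2*(-2) = -4)
-136*(I(6, -3) + Z)**2 = -136*(sqrt(6**2 + (-3)**2) - 4)**2 = -136*(sqrt(36 + 9) - 4)**2 = -136*(sqrt(45) - 4)**2 = -136*(3*sqrt(5) - 4)**2 = -136*(-4 + 3*sqrt(5))**2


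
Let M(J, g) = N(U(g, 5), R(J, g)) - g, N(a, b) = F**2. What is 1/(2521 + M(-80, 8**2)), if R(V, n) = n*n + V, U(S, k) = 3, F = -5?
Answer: 1/2482 ≈ 0.00040290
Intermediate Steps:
R(V, n) = V + n**2 (R(V, n) = n**2 + V = V + n**2)
N(a, b) = 25 (N(a, b) = (-5)**2 = 25)
M(J, g) = 25 - g
1/(2521 + M(-80, 8**2)) = 1/(2521 + (25 - 1*8**2)) = 1/(2521 + (25 - 1*64)) = 1/(2521 + (25 - 64)) = 1/(2521 - 39) = 1/2482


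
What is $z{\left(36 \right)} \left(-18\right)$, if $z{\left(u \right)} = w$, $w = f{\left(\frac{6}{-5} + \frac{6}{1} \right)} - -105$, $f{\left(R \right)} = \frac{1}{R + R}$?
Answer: $- \frac{15135}{8} \approx -1891.9$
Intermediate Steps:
$f{\left(R \right)} = \frac{1}{2 R}$
$w = \frac{5045}{48}$ ($w = \frac{1}{2 \left(\frac{6}{-5} + \frac{6}{1}\right)} - -105 = \frac{1}{2 \left(6 \left(- \frac{1}{5}\right) + 6 \cdot 1\right)} + 105 = \frac{1}{2 \left(- \frac{6}{5} + 6\right)} + 105 = \frac{1}{2 \cdot \frac{24}{5}} + 105 = \frac{1}{2} \cdot \frac{5}{24} + 105 = \frac{5}{48} + 105 = \frac{5045}{48} \approx 105.1$)
$z{\left(u \right)} = \frac{5045}{48}$
$z{\left(36 \right)} \left(-18\right) = \frac{5045}{48} \left(-18\right) = - \frac{15135}{8}$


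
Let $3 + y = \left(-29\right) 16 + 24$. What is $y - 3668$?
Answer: $-4111$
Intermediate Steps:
$y = -443$ ($y = -3 + \left(\left(-29\right) 16 + 24\right) = -3 + \left(-464 + 24\right) = -3 - 440 = -443$)
$y - 3668 = -443 - 3668 = -4111$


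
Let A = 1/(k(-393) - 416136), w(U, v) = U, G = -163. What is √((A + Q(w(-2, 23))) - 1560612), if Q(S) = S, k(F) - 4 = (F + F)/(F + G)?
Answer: 4*I*√1305342218334339256435/115684303 ≈ 1249.2*I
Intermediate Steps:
k(F) = 4 + 2*F/(-163 + F) (k(F) = 4 + (F + F)/(F - 163) = 4 + (2*F)/(-163 + F) = 4 + 2*F/(-163 + F))
A = -278/115684303 (A = 1/(2*(-326 + 3*(-393))/(-163 - 393) - 416136) = 1/(2*(-326 - 1179)/(-556) - 416136) = 1/(2*(-1/556)*(-1505) - 416136) = 1/(1505/278 - 416136) = 1/(-115684303/278) = -278/115684303 ≈ -2.4031e-6)
√((A + Q(w(-2, 23))) - 1560612) = √((-278/115684303 - 2) - 1560612) = √(-231368884/115684303 - 1560612) = √(-180538542842320/115684303) = 4*I*√1305342218334339256435/115684303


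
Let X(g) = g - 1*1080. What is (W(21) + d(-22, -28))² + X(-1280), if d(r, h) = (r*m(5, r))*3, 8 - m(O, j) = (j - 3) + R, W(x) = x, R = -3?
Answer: 5543665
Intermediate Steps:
m(O, j) = 14 - j (m(O, j) = 8 - ((j - 3) - 3) = 8 - ((-3 + j) - 3) = 8 - (-6 + j) = 8 + (6 - j) = 14 - j)
X(g) = -1080 + g (X(g) = g - 1080 = -1080 + g)
d(r, h) = 3*r*(14 - r) (d(r, h) = (r*(14 - r))*3 = 3*r*(14 - r))
(W(21) + d(-22, -28))² + X(-1280) = (21 + 3*(-22)*(14 - 1*(-22)))² + (-1080 - 1280) = (21 + 3*(-22)*(14 + 22))² - 2360 = (21 + 3*(-22)*36)² - 2360 = (21 - 2376)² - 2360 = (-2355)² - 2360 = 5546025 - 2360 = 5543665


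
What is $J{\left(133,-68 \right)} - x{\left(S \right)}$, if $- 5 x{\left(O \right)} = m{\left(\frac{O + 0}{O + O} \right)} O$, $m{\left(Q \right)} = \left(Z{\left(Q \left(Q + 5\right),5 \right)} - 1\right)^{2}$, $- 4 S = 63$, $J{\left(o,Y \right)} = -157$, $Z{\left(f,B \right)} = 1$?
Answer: $-157$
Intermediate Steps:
$S = - \frac{63}{4}$ ($S = \left(- \frac{1}{4}\right) 63 = - \frac{63}{4} \approx -15.75$)
$m{\left(Q \right)} = 0$ ($m{\left(Q \right)} = \left(1 - 1\right)^{2} = 0^{2} = 0$)
$x{\left(O \right)} = 0$ ($x{\left(O \right)} = - \frac{0 O}{5} = \left(- \frac{1}{5}\right) 0 = 0$)
$J{\left(133,-68 \right)} - x{\left(S \right)} = -157 - 0 = -157 + 0 = -157$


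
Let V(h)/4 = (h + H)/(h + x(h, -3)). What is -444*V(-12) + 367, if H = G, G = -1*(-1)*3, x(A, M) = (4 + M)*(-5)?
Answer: -9745/17 ≈ -573.24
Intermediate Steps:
x(A, M) = -20 - 5*M
G = 3 (G = 1*3 = 3)
H = 3
V(h) = 4*(3 + h)/(-5 + h) (V(h) = 4*((h + 3)/(h + (-20 - 5*(-3)))) = 4*((3 + h)/(h + (-20 + 15))) = 4*((3 + h)/(h - 5)) = 4*((3 + h)/(-5 + h)) = 4*(3 + h)/(-5 + h))
-444*V(-12) + 367 = -1776*(3 - 12)/(-5 - 12) + 367 = -1776*(-9)/(-17) + 367 = -1776*(-1)*(-9)/17 + 367 = -444*36/17 + 367 = -15984/17 + 367 = -9745/17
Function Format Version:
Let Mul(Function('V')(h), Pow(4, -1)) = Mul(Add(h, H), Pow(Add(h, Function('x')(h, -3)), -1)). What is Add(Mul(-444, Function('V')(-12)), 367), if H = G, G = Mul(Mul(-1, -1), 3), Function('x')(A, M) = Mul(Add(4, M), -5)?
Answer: Rational(-9745, 17) ≈ -573.24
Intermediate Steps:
Function('x')(A, M) = Add(-20, Mul(-5, M))
G = 3 (G = Mul(1, 3) = 3)
H = 3
Function('V')(h) = Mul(4, Pow(Add(-5, h), -1), Add(3, h)) (Function('V')(h) = Mul(4, Mul(Add(h, 3), Pow(Add(h, Add(-20, Mul(-5, -3))), -1))) = Mul(4, Mul(Add(3, h), Pow(Add(h, Add(-20, 15)), -1))) = Mul(4, Mul(Add(3, h), Pow(Add(h, -5), -1))) = Mul(4, Mul(Add(3, h), Pow(Add(-5, h), -1))) = Mul(4, Mul(Pow(Add(-5, h), -1), Add(3, h))) = Mul(4, Pow(Add(-5, h), -1), Add(3, h)))
Add(Mul(-444, Function('V')(-12)), 367) = Add(Mul(-444, Mul(4, Pow(Add(-5, -12), -1), Add(3, -12))), 367) = Add(Mul(-444, Mul(4, Pow(-17, -1), -9)), 367) = Add(Mul(-444, Mul(4, Rational(-1, 17), -9)), 367) = Add(Mul(-444, Rational(36, 17)), 367) = Add(Rational(-15984, 17), 367) = Rational(-9745, 17)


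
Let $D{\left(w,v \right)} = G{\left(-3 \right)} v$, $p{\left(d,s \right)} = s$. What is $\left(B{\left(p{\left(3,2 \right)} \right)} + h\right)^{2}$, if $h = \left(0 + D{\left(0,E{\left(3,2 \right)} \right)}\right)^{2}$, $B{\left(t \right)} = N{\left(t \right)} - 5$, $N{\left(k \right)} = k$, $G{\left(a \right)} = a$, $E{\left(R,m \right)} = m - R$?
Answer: $36$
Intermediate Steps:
$D{\left(w,v \right)} = - 3 v$
$B{\left(t \right)} = -5 + t$ ($B{\left(t \right)} = t - 5 = -5 + t$)
$h = 9$ ($h = \left(0 - 3 \left(2 - 3\right)\right)^{2} = \left(0 - -3\right)^{2} = \left(0 + 3\right)^{2} = 3^{2} = 9$)
$\left(B{\left(p{\left(3,2 \right)} \right)} + h\right)^{2} = \left(\left(-5 + 2\right) + 9\right)^{2} = \left(-3 + 9\right)^{2} = 6^{2} = 36$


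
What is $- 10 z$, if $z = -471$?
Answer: $4710$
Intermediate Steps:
$- 10 z = \left(-10\right) \left(-471\right) = 4710$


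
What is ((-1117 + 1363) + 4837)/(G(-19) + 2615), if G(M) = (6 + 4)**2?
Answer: 5083/2715 ≈ 1.8722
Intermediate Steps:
G(M) = 100 (G(M) = 10**2 = 100)
((-1117 + 1363) + 4837)/(G(-19) + 2615) = ((-1117 + 1363) + 4837)/(100 + 2615) = (246 + 4837)/2715 = 5083*(1/2715) = 5083/2715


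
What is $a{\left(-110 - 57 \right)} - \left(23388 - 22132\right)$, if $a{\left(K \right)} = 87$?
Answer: $-1169$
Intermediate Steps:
$a{\left(-110 - 57 \right)} - \left(23388 - 22132\right) = 87 - \left(23388 - 22132\right) = 87 - 1256 = -1169$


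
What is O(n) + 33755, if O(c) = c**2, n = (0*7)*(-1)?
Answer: 33755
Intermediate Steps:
n = 0 (n = 0*(-1) = 0)
O(n) + 33755 = 0**2 + 33755 = 0 + 33755 = 33755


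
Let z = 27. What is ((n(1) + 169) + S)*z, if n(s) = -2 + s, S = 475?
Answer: 17361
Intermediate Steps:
((n(1) + 169) + S)*z = (((-2 + 1) + 169) + 475)*27 = ((-1 + 169) + 475)*27 = (168 + 475)*27 = 643*27 = 17361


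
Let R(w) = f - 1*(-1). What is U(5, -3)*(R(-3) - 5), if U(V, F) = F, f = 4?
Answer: 0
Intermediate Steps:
R(w) = 5 (R(w) = 4 - 1*(-1) = 4 + 1 = 5)
U(5, -3)*(R(-3) - 5) = -3*(5 - 5) = -3*0 = 0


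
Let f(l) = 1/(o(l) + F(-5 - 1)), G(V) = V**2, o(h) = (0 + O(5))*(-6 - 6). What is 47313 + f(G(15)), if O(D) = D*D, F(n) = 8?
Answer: 13815395/292 ≈ 47313.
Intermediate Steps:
O(D) = D**2
o(h) = -300 (o(h) = (0 + 5**2)*(-6 - 6) = (0 + 25)*(-12) = 25*(-12) = -300)
f(l) = -1/292 (f(l) = 1/(-300 + 8) = 1/(-292) = -1/292)
47313 + f(G(15)) = 47313 - 1/292 = 13815395/292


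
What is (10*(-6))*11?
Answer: -660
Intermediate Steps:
(10*(-6))*11 = -60*11 = -660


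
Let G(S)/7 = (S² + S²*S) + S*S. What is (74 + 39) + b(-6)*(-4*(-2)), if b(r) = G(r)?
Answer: -7951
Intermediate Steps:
G(S) = 7*S³ + 14*S² (G(S) = 7*((S² + S²*S) + S*S) = 7*((S² + S³) + S²) = 7*(S³ + 2*S²) = 7*S³ + 14*S²)
b(r) = 7*r²*(2 + r)
(74 + 39) + b(-6)*(-4*(-2)) = (74 + 39) + (7*(-6)²*(2 - 6))*(-4*(-2)) = 113 + (7*36*(-4))*8 = 113 - 1008*8 = 113 - 8064 = -7951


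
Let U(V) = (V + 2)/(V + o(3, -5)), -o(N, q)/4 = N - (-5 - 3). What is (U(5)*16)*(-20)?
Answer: 2240/39 ≈ 57.436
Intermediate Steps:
o(N, q) = -32 - 4*N (o(N, q) = -4*(N - (-5 - 3)) = -4*(N - 1*(-8)) = -4*(N + 8) = -4*(8 + N) = -32 - 4*N)
U(V) = (2 + V)/(-44 + V) (U(V) = (V + 2)/(V + (-32 - 4*3)) = (2 + V)/(V + (-32 - 12)) = (2 + V)/(V - 44) = (2 + V)/(-44 + V))
(U(5)*16)*(-20) = (((2 + 5)/(-44 + 5))*16)*(-20) = ((7/(-39))*16)*(-20) = (-1/39*7*16)*(-20) = -7/39*16*(-20) = -112/39*(-20) = 2240/39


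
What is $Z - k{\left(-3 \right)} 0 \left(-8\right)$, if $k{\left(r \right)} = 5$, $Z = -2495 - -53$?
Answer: $-2442$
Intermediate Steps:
$Z = -2442$ ($Z = -2495 + 53 = -2442$)
$Z - k{\left(-3 \right)} 0 \left(-8\right) = -2442 - 5 \cdot 0 \left(-8\right) = -2442 - 5 \cdot 0 = -2442 - 0 = -2442 + 0 = -2442$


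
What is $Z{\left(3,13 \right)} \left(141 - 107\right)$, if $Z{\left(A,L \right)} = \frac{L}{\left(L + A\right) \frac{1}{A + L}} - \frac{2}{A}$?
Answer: $\frac{1258}{3} \approx 419.33$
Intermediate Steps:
$Z{\left(A,L \right)} = L - \frac{2}{A}$ ($Z{\left(A,L \right)} = \frac{L}{\left(A + L\right) \frac{1}{A + L}} - \frac{2}{A} = \frac{L}{1} - \frac{2}{A} = L 1 - \frac{2}{A} = L - \frac{2}{A}$)
$Z{\left(3,13 \right)} \left(141 - 107\right) = \left(13 - \frac{2}{3}\right) \left(141 - 107\right) = \left(13 - \frac{2}{3}\right) 34 = \frac{37}{3} \cdot 34 = \frac{1258}{3}$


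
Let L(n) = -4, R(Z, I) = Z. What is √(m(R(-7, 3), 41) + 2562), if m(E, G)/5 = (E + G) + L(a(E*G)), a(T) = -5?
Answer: 2*√678 ≈ 52.077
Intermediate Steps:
m(E, G) = -20 + 5*E + 5*G (m(E, G) = 5*((E + G) - 4) = 5*(-4 + E + G) = -20 + 5*E + 5*G)
√(m(R(-7, 3), 41) + 2562) = √((-20 + 5*(-7) + 5*41) + 2562) = √((-20 - 35 + 205) + 2562) = √(150 + 2562) = √2712 = 2*√678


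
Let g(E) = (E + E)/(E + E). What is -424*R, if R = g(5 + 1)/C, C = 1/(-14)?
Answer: 5936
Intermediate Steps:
g(E) = 1 (g(E) = (2*E)/((2*E)) = (2*E)*(1/(2*E)) = 1)
C = -1/14 ≈ -0.071429
R = -14 (R = 1/(-1/14) = 1*(-14) = -14)
-424*R = -424*(-14) = 5936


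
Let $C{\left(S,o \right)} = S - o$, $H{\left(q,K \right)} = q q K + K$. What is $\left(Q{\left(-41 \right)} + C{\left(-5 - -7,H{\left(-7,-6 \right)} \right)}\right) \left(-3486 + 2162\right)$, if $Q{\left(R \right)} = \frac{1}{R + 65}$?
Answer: $- \frac{2399419}{6} \approx -3.999 \cdot 10^{5}$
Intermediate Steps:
$H{\left(q,K \right)} = K + K q^{2}$ ($H{\left(q,K \right)} = q^{2} K + K = K q^{2} + K = K + K q^{2}$)
$Q{\left(R \right)} = \frac{1}{65 + R}$
$\left(Q{\left(-41 \right)} + C{\left(-5 - -7,H{\left(-7,-6 \right)} \right)}\right) \left(-3486 + 2162\right) = \left(\frac{1}{65 - 41} - \left(-2 - 6 \left(1 + \left(-7\right)^{2}\right)\right)\right) \left(-3486 + 2162\right) = \left(\frac{1}{24} - \left(-2 - 6 \left(1 + 49\right)\right)\right) \left(-1324\right) = \left(\frac{1}{24} - \left(-2 - 300\right)\right) \left(-1324\right) = \left(\frac{1}{24} + \left(2 - -300\right)\right) \left(-1324\right) = \left(\frac{1}{24} + \left(2 + 300\right)\right) \left(-1324\right) = \left(\frac{1}{24} + 302\right) \left(-1324\right) = \frac{7249}{24} \left(-1324\right) = - \frac{2399419}{6}$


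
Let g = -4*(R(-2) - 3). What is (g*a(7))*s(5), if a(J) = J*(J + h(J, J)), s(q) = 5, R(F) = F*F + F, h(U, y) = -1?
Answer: 840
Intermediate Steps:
R(F) = F + F² (R(F) = F² + F = F + F²)
a(J) = J*(-1 + J) (a(J) = J*(J - 1) = J*(-1 + J))
g = 4 (g = -4*(-2*(1 - 2) - 3) = -4*(-2*(-1) - 3) = -4*(2 - 3) = -4*(-1) = 4)
(g*a(7))*s(5) = (4*(7*(-1 + 7)))*5 = (4*(7*6))*5 = (4*42)*5 = 168*5 = 840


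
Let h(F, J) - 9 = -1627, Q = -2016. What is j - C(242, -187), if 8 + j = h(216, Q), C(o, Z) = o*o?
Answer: -60190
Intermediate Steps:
C(o, Z) = o²
h(F, J) = -1618 (h(F, J) = 9 - 1627 = -1618)
j = -1626 (j = -8 - 1618 = -1626)
j - C(242, -187) = -1626 - 1*242² = -1626 - 1*58564 = -1626 - 58564 = -60190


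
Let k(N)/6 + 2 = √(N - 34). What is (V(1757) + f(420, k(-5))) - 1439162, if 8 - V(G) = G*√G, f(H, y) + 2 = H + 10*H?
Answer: -1434536 - 1757*√1757 ≈ -1.5082e+6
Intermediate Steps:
k(N) = -12 + 6*√(-34 + N) (k(N) = -12 + 6*√(N - 34) = -12 + 6*√(-34 + N))
f(H, y) = -2 + 11*H (f(H, y) = -2 + (H + 10*H) = -2 + 11*H)
V(G) = 8 - G^(3/2) (V(G) = 8 - G*√G = 8 - G^(3/2))
(V(1757) + f(420, k(-5))) - 1439162 = ((8 - 1757^(3/2)) + (-2 + 11*420)) - 1439162 = ((8 - 1757*√1757) + (-2 + 4620)) - 1439162 = ((8 - 1757*√1757) + 4618) - 1439162 = (4626 - 1757*√1757) - 1439162 = -1434536 - 1757*√1757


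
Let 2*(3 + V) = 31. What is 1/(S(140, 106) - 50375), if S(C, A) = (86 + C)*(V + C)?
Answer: -1/15910 ≈ -6.2854e-5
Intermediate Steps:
V = 25/2 (V = -3 + (½)*31 = -3 + 31/2 = 25/2 ≈ 12.500)
S(C, A) = (86 + C)*(25/2 + C)
1/(S(140, 106) - 50375) = 1/((1075 + 140² + (197/2)*140) - 50375) = 1/((1075 + 19600 + 13790) - 50375) = 1/(34465 - 50375) = 1/(-15910) = -1/15910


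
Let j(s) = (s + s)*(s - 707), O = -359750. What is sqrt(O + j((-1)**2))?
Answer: I*sqrt(361162) ≈ 600.97*I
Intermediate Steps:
j(s) = 2*s*(-707 + s) (j(s) = (2*s)*(-707 + s) = 2*s*(-707 + s))
sqrt(O + j((-1)**2)) = sqrt(-359750 + 2*(-1)**2*(-707 + (-1)**2)) = sqrt(-359750 + 2*1*(-707 + 1)) = sqrt(-359750 + 2*1*(-706)) = sqrt(-359750 - 1412) = sqrt(-361162) = I*sqrt(361162)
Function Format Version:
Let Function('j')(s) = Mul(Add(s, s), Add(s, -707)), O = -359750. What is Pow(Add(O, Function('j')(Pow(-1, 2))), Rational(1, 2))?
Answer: Mul(I, Pow(361162, Rational(1, 2))) ≈ Mul(600.97, I)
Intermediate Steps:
Function('j')(s) = Mul(2, s, Add(-707, s)) (Function('j')(s) = Mul(Mul(2, s), Add(-707, s)) = Mul(2, s, Add(-707, s)))
Pow(Add(O, Function('j')(Pow(-1, 2))), Rational(1, 2)) = Pow(Add(-359750, Mul(2, Pow(-1, 2), Add(-707, Pow(-1, 2)))), Rational(1, 2)) = Pow(Add(-359750, Mul(2, 1, Add(-707, 1))), Rational(1, 2)) = Pow(Add(-359750, Mul(2, 1, -706)), Rational(1, 2)) = Pow(Add(-359750, -1412), Rational(1, 2)) = Pow(-361162, Rational(1, 2)) = Mul(I, Pow(361162, Rational(1, 2)))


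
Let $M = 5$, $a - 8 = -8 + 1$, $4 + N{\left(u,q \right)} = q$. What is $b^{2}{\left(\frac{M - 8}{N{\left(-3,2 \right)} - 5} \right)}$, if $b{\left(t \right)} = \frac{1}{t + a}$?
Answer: $\frac{49}{100} \approx 0.49$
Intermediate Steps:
$N{\left(u,q \right)} = -4 + q$
$a = 1$ ($a = 8 + \left(-8 + 1\right) = 8 - 7 = 1$)
$b{\left(t \right)} = \frac{1}{1 + t}$ ($b{\left(t \right)} = \frac{1}{t + 1} = \frac{1}{1 + t}$)
$b^{2}{\left(\frac{M - 8}{N{\left(-3,2 \right)} - 5} \right)} = \left(\frac{1}{1 + \frac{5 - 8}{\left(-4 + 2\right) - 5}}\right)^{2} = \left(\frac{1}{1 - \frac{3}{-2 - 5}}\right)^{2} = \left(\frac{1}{1 - \frac{3}{-7}}\right)^{2} = \left(\frac{1}{1 - - \frac{3}{7}}\right)^{2} = \left(\frac{1}{1 + \frac{3}{7}}\right)^{2} = \left(\frac{1}{\frac{10}{7}}\right)^{2} = \left(\frac{7}{10}\right)^{2} = \frac{49}{100}$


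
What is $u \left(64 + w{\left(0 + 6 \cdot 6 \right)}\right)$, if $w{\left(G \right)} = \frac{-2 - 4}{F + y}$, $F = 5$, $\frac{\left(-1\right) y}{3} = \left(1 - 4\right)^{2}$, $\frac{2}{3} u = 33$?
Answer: $\frac{6363}{2} \approx 3181.5$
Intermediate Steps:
$u = \frac{99}{2}$ ($u = \frac{3}{2} \cdot 33 = \frac{99}{2} \approx 49.5$)
$y = -27$ ($y = - 3 \left(1 - 4\right)^{2} = - 3 \left(-3\right)^{2} = \left(-3\right) 9 = -27$)
$w{\left(G \right)} = \frac{3}{11}$ ($w{\left(G \right)} = \frac{-2 - 4}{5 - 27} = - \frac{6}{-22} = \left(-6\right) \left(- \frac{1}{22}\right) = \frac{3}{11}$)
$u \left(64 + w{\left(0 + 6 \cdot 6 \right)}\right) = \frac{99 \left(64 + \frac{3}{11}\right)}{2} = \frac{99}{2} \cdot \frac{707}{11} = \frac{6363}{2}$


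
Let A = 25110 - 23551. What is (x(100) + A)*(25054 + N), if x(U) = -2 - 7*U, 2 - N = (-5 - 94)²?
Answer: 13073535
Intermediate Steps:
N = -9799 (N = 2 - (-5 - 94)² = 2 - 1*(-99)² = 2 - 1*9801 = 2 - 9801 = -9799)
A = 1559
(x(100) + A)*(25054 + N) = ((-2 - 7*100) + 1559)*(25054 - 9799) = ((-2 - 700) + 1559)*15255 = (-702 + 1559)*15255 = 857*15255 = 13073535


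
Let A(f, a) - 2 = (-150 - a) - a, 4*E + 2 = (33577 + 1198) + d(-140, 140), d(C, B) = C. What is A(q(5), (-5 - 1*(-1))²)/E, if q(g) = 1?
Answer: -720/34633 ≈ -0.020789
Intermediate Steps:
E = 34633/4 (E = -½ + ((33577 + 1198) - 140)/4 = -½ + (34775 - 140)/4 = -½ + (¼)*34635 = -½ + 34635/4 = 34633/4 ≈ 8658.3)
A(f, a) = -148 - 2*a (A(f, a) = 2 + ((-150 - a) - a) = 2 + (-150 - 2*a) = -148 - 2*a)
A(q(5), (-5 - 1*(-1))²)/E = (-148 - 2*(-5 - 1*(-1))²)/(34633/4) = (-148 - 2*(-5 + 1)²)*(4/34633) = (-148 - 2*(-4)²)*(4/34633) = (-148 - 2*16)*(4/34633) = (-148 - 32)*(4/34633) = -180*4/34633 = -720/34633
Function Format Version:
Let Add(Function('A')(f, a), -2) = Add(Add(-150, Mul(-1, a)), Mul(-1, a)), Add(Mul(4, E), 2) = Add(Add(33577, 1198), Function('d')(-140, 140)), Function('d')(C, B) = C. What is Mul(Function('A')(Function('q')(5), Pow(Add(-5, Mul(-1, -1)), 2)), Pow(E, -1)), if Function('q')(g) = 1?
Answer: Rational(-720, 34633) ≈ -0.020789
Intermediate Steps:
E = Rational(34633, 4) (E = Add(Rational(-1, 2), Mul(Rational(1, 4), Add(Add(33577, 1198), -140))) = Add(Rational(-1, 2), Mul(Rational(1, 4), Add(34775, -140))) = Add(Rational(-1, 2), Mul(Rational(1, 4), 34635)) = Add(Rational(-1, 2), Rational(34635, 4)) = Rational(34633, 4) ≈ 8658.3)
Function('A')(f, a) = Add(-148, Mul(-2, a)) (Function('A')(f, a) = Add(2, Add(Add(-150, Mul(-1, a)), Mul(-1, a))) = Add(2, Add(-150, Mul(-2, a))) = Add(-148, Mul(-2, a)))
Mul(Function('A')(Function('q')(5), Pow(Add(-5, Mul(-1, -1)), 2)), Pow(E, -1)) = Mul(Add(-148, Mul(-2, Pow(Add(-5, Mul(-1, -1)), 2))), Pow(Rational(34633, 4), -1)) = Mul(Add(-148, Mul(-2, Pow(Add(-5, 1), 2))), Rational(4, 34633)) = Mul(Add(-148, Mul(-2, Pow(-4, 2))), Rational(4, 34633)) = Mul(Add(-148, Mul(-2, 16)), Rational(4, 34633)) = Mul(Add(-148, -32), Rational(4, 34633)) = Mul(-180, Rational(4, 34633)) = Rational(-720, 34633)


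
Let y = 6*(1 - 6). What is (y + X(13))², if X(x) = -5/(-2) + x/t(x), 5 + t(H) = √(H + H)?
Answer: 23201/4 + 975*√26 ≈ 10772.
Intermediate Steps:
y = -30 (y = 6*(-5) = -30)
t(H) = -5 + √2*√H (t(H) = -5 + √(H + H) = -5 + √(2*H) = -5 + √2*√H)
X(x) = 5/2 + x/(-5 + √2*√x) (X(x) = -5/(-2) + x/(-5 + √2*√x) = -5*(-½) + x/(-5 + √2*√x) = 5/2 + x/(-5 + √2*√x))
(y + X(13))² = (-30 + (5/2 + 13/(-5 + √2*√13)))² = (-30 + (5/2 + 13/(-5 + √26)))² = (-55/2 + 13/(-5 + √26))²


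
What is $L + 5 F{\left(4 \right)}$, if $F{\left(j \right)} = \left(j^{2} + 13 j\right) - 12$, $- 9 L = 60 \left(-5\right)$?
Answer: $\frac{940}{3} \approx 313.33$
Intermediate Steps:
$L = \frac{100}{3}$ ($L = - \frac{60 \left(-5\right)}{9} = \left(- \frac{1}{9}\right) \left(-300\right) = \frac{100}{3} \approx 33.333$)
$F{\left(j \right)} = -12 + j^{2} + 13 j$
$L + 5 F{\left(4 \right)} = \frac{100}{3} + 5 \left(-12 + 4^{2} + 13 \cdot 4\right) = \frac{100}{3} + 5 \left(-12 + 16 + 52\right) = \frac{100}{3} + 5 \cdot 56 = \frac{100}{3} + 280 = \frac{940}{3}$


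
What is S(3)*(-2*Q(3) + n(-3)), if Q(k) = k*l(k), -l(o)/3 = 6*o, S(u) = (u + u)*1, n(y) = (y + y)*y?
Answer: 2052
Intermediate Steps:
n(y) = 2*y**2 (n(y) = (2*y)*y = 2*y**2)
S(u) = 2*u (S(u) = (2*u)*1 = 2*u)
l(o) = -18*o
Q(k) = -18*k**2 (Q(k) = k*(-18*k) = -18*k**2)
S(3)*(-2*Q(3) + n(-3)) = (2*3)*(-(-36)*3**2 + 2*(-3)**2) = 6*(-(-36)*9 + 2*9) = 6*(-2*(-162) + 18) = 6*(324 + 18) = 6*342 = 2052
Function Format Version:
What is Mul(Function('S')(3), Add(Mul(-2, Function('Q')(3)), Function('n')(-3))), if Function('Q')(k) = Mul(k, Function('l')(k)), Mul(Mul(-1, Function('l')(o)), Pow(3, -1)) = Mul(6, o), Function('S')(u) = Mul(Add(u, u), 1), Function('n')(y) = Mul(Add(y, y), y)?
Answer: 2052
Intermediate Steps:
Function('n')(y) = Mul(2, Pow(y, 2)) (Function('n')(y) = Mul(Mul(2, y), y) = Mul(2, Pow(y, 2)))
Function('S')(u) = Mul(2, u) (Function('S')(u) = Mul(Mul(2, u), 1) = Mul(2, u))
Function('l')(o) = Mul(-18, o) (Function('l')(o) = Mul(-3, Mul(6, o)) = Mul(-18, o))
Function('Q')(k) = Mul(-18, Pow(k, 2)) (Function('Q')(k) = Mul(k, Mul(-18, k)) = Mul(-18, Pow(k, 2)))
Mul(Function('S')(3), Add(Mul(-2, Function('Q')(3)), Function('n')(-3))) = Mul(Mul(2, 3), Add(Mul(-2, Mul(-18, Pow(3, 2))), Mul(2, Pow(-3, 2)))) = Mul(6, Add(Mul(-2, Mul(-18, 9)), Mul(2, 9))) = Mul(6, Add(Mul(-2, -162), 18)) = Mul(6, Add(324, 18)) = Mul(6, 342) = 2052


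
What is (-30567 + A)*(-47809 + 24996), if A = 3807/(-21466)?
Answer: 14968864676577/21466 ≈ 6.9733e+8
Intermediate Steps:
A = -3807/21466 (A = 3807*(-1/21466) = -3807/21466 ≈ -0.17735)
(-30567 + A)*(-47809 + 24996) = (-30567 - 3807/21466)*(-47809 + 24996) = -656155029/21466*(-22813) = 14968864676577/21466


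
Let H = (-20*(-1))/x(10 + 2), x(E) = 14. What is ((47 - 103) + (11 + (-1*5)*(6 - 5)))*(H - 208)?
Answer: 72300/7 ≈ 10329.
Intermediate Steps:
H = 10/7 (H = -20*(-1)/14 = 20*(1/14) = 10/7 ≈ 1.4286)
((47 - 103) + (11 + (-1*5)*(6 - 5)))*(H - 208) = ((47 - 103) + (11 + (-1*5)*(6 - 5)))*(10/7 - 208) = (-56 + (11 - 5*1))*(-1446/7) = (-56 + (11 - 5))*(-1446/7) = (-56 + 6)*(-1446/7) = -50*(-1446/7) = 72300/7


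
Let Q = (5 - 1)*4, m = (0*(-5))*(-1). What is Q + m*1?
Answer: 16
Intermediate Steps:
m = 0 (m = 0*(-1) = 0)
Q = 16 (Q = 4*4 = 16)
Q + m*1 = 16 + 0*1 = 16 + 0 = 16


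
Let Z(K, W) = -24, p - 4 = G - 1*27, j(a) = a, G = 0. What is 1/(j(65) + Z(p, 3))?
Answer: 1/41 ≈ 0.024390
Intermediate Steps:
p = -23 (p = 4 + (0 - 1*27) = 4 + (0 - 27) = 4 - 27 = -23)
1/(j(65) + Z(p, 3)) = 1/(65 - 24) = 1/41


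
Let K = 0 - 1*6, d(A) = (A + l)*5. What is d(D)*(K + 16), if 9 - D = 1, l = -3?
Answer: 250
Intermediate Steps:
D = 8 (D = 9 - 1*1 = 9 - 1 = 8)
d(A) = -15 + 5*A (d(A) = (A - 3)*5 = (-3 + A)*5 = -15 + 5*A)
K = -6 (K = 0 - 6 = -6)
d(D)*(K + 16) = (-15 + 5*8)*(-6 + 16) = (-15 + 40)*10 = 25*10 = 250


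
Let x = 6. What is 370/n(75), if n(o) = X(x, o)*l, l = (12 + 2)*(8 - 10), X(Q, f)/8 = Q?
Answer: -185/672 ≈ -0.27530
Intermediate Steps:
X(Q, f) = 8*Q
l = -28 (l = 14*(-2) = -28)
n(o) = -1344 (n(o) = (8*6)*(-28) = 48*(-28) = -1344)
370/n(75) = 370/(-1344) = 370*(-1/1344) = -185/672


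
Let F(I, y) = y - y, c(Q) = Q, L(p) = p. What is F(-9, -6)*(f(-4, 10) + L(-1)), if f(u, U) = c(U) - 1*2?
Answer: 0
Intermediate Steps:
F(I, y) = 0
f(u, U) = -2 + U (f(u, U) = U - 1*2 = U - 2 = -2 + U)
F(-9, -6)*(f(-4, 10) + L(-1)) = 0*((-2 + 10) - 1) = 0*(8 - 1) = 0*7 = 0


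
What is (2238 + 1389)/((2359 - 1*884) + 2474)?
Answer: 3627/3949 ≈ 0.91846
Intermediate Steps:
(2238 + 1389)/((2359 - 1*884) + 2474) = 3627/((2359 - 884) + 2474) = 3627/(1475 + 2474) = 3627/3949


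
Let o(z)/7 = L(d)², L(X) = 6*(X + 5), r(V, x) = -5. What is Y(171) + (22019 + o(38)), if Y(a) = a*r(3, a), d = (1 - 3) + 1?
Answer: 25196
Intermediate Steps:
d = -1 (d = -2 + 1 = -1)
Y(a) = -5*a (Y(a) = a*(-5) = -5*a)
L(X) = 30 + 6*X (L(X) = 6*(5 + X) = 30 + 6*X)
o(z) = 4032 (o(z) = 7*(30 + 6*(-1))² = 7*(30 - 6)² = 7*24² = 7*576 = 4032)
Y(171) + (22019 + o(38)) = -5*171 + (22019 + 4032) = -855 + 26051 = 25196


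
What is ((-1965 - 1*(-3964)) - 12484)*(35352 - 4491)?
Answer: -323577585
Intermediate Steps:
((-1965 - 1*(-3964)) - 12484)*(35352 - 4491) = ((-1965 + 3964) - 12484)*30861 = (1999 - 12484)*30861 = -10485*30861 = -323577585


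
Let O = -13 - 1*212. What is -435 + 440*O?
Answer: -99435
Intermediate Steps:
O = -225 (O = -13 - 212 = -225)
-435 + 440*O = -435 + 440*(-225) = -435 - 99000 = -99435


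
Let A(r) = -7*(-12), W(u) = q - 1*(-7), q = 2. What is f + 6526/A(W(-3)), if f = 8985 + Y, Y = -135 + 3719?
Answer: 531161/42 ≈ 12647.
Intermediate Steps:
Y = 3584
W(u) = 9 (W(u) = 2 - 1*(-7) = 2 + 7 = 9)
A(r) = 84
f = 12569 (f = 8985 + 3584 = 12569)
f + 6526/A(W(-3)) = 12569 + 6526/84 = 12569 + 6526*(1/84) = 12569 + 3263/42 = 531161/42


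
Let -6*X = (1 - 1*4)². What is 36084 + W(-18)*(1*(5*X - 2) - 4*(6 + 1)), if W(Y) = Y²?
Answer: 23934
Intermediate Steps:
X = -3/2 (X = -(1 - 1*4)²/6 = -(1 - 4)²/6 = -⅙*(-3)² = -⅙*9 = -3/2 ≈ -1.5000)
36084 + W(-18)*(1*(5*X - 2) - 4*(6 + 1)) = 36084 + (-18)²*(1*(5*(-3/2) - 2) - 4*(6 + 1)) = 36084 + 324*(1*(-15/2 - 2) - 4*7) = 36084 + 324*(1*(-19/2) - 28) = 36084 + 324*(-19/2 - 28) = 36084 + 324*(-75/2) = 36084 - 12150 = 23934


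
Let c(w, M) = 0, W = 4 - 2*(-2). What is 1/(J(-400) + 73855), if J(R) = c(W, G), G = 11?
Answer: 1/73855 ≈ 1.3540e-5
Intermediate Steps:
W = 8 (W = 4 + 4 = 8)
J(R) = 0
1/(J(-400) + 73855) = 1/(0 + 73855) = 1/73855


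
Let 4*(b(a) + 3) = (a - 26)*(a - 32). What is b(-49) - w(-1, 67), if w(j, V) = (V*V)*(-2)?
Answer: 41975/4 ≈ 10494.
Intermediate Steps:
w(j, V) = -2*V² (w(j, V) = V²*(-2) = -2*V²)
b(a) = -3 + (-32 + a)*(-26 + a)/4 (b(a) = -3 + ((a - 26)*(a - 32))/4 = -3 + ((-26 + a)*(-32 + a))/4 = -3 + ((-32 + a)*(-26 + a))/4 = -3 + (-32 + a)*(-26 + a)/4)
b(-49) - w(-1, 67) = (205 - 29/2*(-49) + (¼)*(-49)²) - (-2)*67² = (205 + 1421/2 + (¼)*2401) - (-2)*4489 = (205 + 1421/2 + 2401/4) - 1*(-8978) = 6063/4 + 8978 = 41975/4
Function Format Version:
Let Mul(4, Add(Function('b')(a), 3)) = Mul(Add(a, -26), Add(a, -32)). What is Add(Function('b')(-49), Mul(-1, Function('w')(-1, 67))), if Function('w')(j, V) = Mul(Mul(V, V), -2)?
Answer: Rational(41975, 4) ≈ 10494.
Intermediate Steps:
Function('w')(j, V) = Mul(-2, Pow(V, 2)) (Function('w')(j, V) = Mul(Pow(V, 2), -2) = Mul(-2, Pow(V, 2)))
Function('b')(a) = Add(-3, Mul(Rational(1, 4), Add(-32, a), Add(-26, a))) (Function('b')(a) = Add(-3, Mul(Rational(1, 4), Mul(Add(a, -26), Add(a, -32)))) = Add(-3, Mul(Rational(1, 4), Mul(Add(-26, a), Add(-32, a)))) = Add(-3, Mul(Rational(1, 4), Mul(Add(-32, a), Add(-26, a)))) = Add(-3, Mul(Rational(1, 4), Add(-32, a), Add(-26, a))))
Add(Function('b')(-49), Mul(-1, Function('w')(-1, 67))) = Add(Add(205, Mul(Rational(-29, 2), -49), Mul(Rational(1, 4), Pow(-49, 2))), Mul(-1, Mul(-2, Pow(67, 2)))) = Add(Add(205, Rational(1421, 2), Mul(Rational(1, 4), 2401)), Mul(-1, Mul(-2, 4489))) = Add(Add(205, Rational(1421, 2), Rational(2401, 4)), Mul(-1, -8978)) = Add(Rational(6063, 4), 8978) = Rational(41975, 4)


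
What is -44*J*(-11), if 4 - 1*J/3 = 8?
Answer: -5808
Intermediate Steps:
J = -12 (J = 12 - 3*8 = 12 - 24 = -12)
-44*J*(-11) = -44*(-12)*(-11) = 528*(-11) = -5808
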